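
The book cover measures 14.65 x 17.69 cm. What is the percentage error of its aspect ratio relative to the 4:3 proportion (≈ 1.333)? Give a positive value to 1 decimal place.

Ratio = 17.69 / 14.65 ≈ 1.2075.
Ideal 4:3 ≈ 1.3333. |1.2075 − 1.3333| / 1.3333 ≈ 9.44% → 9.4%.

9.4%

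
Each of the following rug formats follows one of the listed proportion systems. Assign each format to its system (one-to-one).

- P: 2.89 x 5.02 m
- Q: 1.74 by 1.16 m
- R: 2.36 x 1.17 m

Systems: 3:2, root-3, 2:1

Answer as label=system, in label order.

P = 5.02/2.89 ≈ 1.737 → root-3 (1.732)
Q = 1.74/1.16 ≈ 1.500 → 3:2 (1.500)
R = 2.36/1.17 ≈ 2.017 → 2:1 (2.000)

P=root-3, Q=3:2, R=2:1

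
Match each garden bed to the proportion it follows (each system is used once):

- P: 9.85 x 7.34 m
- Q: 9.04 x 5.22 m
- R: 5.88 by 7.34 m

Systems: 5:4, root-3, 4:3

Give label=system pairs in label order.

P=4:3, Q=root-3, R=5:4

P = 9.85/7.34 ≈ 1.342 → 4:3 (1.333)
Q = 9.04/5.22 ≈ 1.732 → root-3 (1.732)
R = 7.34/5.88 ≈ 1.248 → 5:4 (1.250)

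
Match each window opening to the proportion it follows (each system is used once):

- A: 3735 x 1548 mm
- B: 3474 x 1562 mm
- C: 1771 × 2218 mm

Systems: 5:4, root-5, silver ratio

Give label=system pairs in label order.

A = 3735/1548 ≈ 2.413 → silver ratio (2.414)
B = 3474/1562 ≈ 2.224 → root-5 (2.236)
C = 2218/1771 ≈ 1.252 → 5:4 (1.250)

A=silver ratio, B=root-5, C=5:4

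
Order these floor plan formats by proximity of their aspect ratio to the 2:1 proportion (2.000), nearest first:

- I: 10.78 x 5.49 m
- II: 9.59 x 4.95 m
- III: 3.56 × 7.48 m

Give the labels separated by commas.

I, II, III

Ratios: I = 10.78 / 5.49 ≈ 1.964; II = 9.59 / 4.95 ≈ 1.937; III = 7.48 / 3.56 ≈ 2.101.
|Δ from 2.000|: I 0.036; II 0.063; III 0.101.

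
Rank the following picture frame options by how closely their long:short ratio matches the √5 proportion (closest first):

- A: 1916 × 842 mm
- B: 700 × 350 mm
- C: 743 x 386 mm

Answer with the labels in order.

A, B, C

A: 1916/842 ≈ 2.276 → |2.276 − 2.236| = 0.040
B: 700/350 ≈ 2.000 → |2.000 − 2.236| = 0.236
C: 743/386 ≈ 1.925 → |1.925 − 2.236| = 0.311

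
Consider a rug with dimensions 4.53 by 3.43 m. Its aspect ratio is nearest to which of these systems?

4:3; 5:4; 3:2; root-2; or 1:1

4.53/3.43 ≈ 1.321. Nearest candidates are 4:3 (1.333, off by 0.012) and 5:4 (1.250, off by 0.071).

4:3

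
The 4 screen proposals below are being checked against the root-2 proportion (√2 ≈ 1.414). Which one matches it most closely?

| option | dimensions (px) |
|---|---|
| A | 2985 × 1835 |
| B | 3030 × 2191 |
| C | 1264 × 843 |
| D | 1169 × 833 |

D

Target root-2 ≈ 1.414.
A: 1.627 (Δ0.213)  B: 1.383 (Δ0.031)  C: 1.499 (Δ0.085)  D: 1.403 (Δ0.011)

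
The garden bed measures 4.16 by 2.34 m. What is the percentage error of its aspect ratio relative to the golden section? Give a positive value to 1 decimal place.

9.9%

Ratio = 4.16 / 2.34 ≈ 1.7778.
Ideal golden ratio ≈ 1.6180. |1.7778 − 1.6180| / 1.6180 ≈ 9.88% → 9.9%.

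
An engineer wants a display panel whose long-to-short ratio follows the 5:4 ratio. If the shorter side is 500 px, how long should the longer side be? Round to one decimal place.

625.0 px

5:4 = 1.25000.
Longer side = 500 × 1.25000 ≈ 625.000 → 625.0 px.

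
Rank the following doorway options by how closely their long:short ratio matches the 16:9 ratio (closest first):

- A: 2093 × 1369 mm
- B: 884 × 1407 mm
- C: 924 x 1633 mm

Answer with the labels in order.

C, B, A

A: 2093/1369 ≈ 1.529 → |1.529 − 1.778| = 0.249
B: 1407/884 ≈ 1.592 → |1.592 − 1.778| = 0.186
C: 1633/924 ≈ 1.767 → |1.767 − 1.778| = 0.011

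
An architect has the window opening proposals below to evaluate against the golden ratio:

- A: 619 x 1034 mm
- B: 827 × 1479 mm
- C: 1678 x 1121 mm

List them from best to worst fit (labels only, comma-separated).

Ratios: A = 1034 / 619 ≈ 1.670; B = 1479 / 827 ≈ 1.788; C = 1678 / 1121 ≈ 1.497.
|Δ from 1.618|: A 0.052; B 0.170; C 0.121.

A, C, B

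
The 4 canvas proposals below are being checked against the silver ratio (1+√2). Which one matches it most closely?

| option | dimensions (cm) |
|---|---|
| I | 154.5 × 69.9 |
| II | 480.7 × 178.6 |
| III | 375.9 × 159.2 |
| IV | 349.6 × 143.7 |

IV

Ratios (long/short): I ≈ 2.210; II ≈ 2.691; III ≈ 2.361; IV ≈ 2.433.
silver ratio ≈ 2.414; option IV is nearest (Δ 0.019).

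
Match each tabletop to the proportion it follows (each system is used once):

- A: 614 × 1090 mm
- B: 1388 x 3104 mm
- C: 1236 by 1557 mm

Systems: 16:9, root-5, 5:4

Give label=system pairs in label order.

A=16:9, B=root-5, C=5:4

A = 1090/614 ≈ 1.775 → 16:9 (1.778)
B = 3104/1388 ≈ 2.236 → root-5 (2.236)
C = 1557/1236 ≈ 1.260 → 5:4 (1.250)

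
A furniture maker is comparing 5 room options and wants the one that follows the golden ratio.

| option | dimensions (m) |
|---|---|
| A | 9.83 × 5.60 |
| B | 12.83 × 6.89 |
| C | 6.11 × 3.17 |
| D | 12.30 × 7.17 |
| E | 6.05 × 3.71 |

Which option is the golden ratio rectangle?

Ratios (long/short): A ≈ 1.755; B ≈ 1.862; C ≈ 1.927; D ≈ 1.715; E ≈ 1.631.
golden ratio ≈ 1.618; option E is nearest (Δ 0.013).

E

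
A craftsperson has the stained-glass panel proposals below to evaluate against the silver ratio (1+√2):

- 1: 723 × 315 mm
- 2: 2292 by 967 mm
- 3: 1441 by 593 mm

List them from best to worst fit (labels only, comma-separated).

3, 2, 1

1: 723/315 ≈ 2.295 → |2.295 − 2.414| = 0.119
2: 2292/967 ≈ 2.370 → |2.370 − 2.414| = 0.044
3: 1441/593 ≈ 2.430 → |2.430 − 2.414| = 0.016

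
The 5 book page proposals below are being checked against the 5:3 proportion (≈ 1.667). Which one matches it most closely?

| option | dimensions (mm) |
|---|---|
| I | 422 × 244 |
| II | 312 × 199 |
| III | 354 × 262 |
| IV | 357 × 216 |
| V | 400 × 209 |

Target 5:3 ≈ 1.667.
I: 1.730 (Δ0.063)  II: 1.568 (Δ0.099)  III: 1.351 (Δ0.316)  IV: 1.653 (Δ0.014)  V: 1.914 (Δ0.247)

IV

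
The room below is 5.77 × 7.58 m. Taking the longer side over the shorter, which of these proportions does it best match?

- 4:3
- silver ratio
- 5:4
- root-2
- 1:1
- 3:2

4:3

Ratio = 7.58 / 5.77 ≈ 1.314.
Distances: 4:3 1.333 (Δ 0.019); silver ratio 2.414 (Δ 1.100); 5:4 1.250 (Δ 0.064); root-2 1.414 (Δ 0.100); 1:1 1.000 (Δ 0.314); 3:2 1.500 (Δ 0.186).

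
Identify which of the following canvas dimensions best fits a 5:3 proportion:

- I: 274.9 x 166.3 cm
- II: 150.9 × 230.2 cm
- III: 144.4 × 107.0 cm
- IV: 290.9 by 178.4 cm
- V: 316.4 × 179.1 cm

Target 5:3 ≈ 1.667.
I: 1.653 (Δ0.014)  II: 1.526 (Δ0.141)  III: 1.350 (Δ0.317)  IV: 1.631 (Δ0.036)  V: 1.767 (Δ0.100)

I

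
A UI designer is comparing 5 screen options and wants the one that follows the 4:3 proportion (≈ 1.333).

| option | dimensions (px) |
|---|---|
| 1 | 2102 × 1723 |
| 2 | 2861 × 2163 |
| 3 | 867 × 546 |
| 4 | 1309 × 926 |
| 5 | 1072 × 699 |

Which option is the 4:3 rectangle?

2

Ratios (long/short): 1 ≈ 1.220; 2 ≈ 1.323; 3 ≈ 1.588; 4 ≈ 1.414; 5 ≈ 1.534.
4:3 ≈ 1.333; option 2 is nearest (Δ 0.010).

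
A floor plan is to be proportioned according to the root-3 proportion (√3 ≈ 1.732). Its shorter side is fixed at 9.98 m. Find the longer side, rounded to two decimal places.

17.29 m

root-3 ≈ 1.73205.
Longer side = 9.98 × 1.73205 ≈ 17.2859 → 17.29 m.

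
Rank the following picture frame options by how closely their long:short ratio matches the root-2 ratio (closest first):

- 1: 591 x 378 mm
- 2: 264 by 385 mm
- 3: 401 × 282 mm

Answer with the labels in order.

Ratios: 1 = 591 / 378 ≈ 1.563; 2 = 385 / 264 ≈ 1.458; 3 = 401 / 282 ≈ 1.422.
|Δ from 1.414|: 1 0.149; 2 0.044; 3 0.008.

3, 2, 1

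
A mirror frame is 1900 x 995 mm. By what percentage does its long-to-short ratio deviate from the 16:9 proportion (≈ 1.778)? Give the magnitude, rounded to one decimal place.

7.4%

Ratio = 1900 / 995 ≈ 1.9095.
Ideal 16:9 ≈ 1.7778. |1.9095 − 1.7778| / 1.7778 ≈ 7.41% → 7.4%.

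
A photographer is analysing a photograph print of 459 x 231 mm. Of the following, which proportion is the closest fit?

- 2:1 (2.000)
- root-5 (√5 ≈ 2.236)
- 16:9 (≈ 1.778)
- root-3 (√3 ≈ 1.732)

2:1

Ratio = 459 / 231 ≈ 1.987.
Distances: 2:1 2.000 (Δ 0.013); root-5 2.236 (Δ 0.249); 16:9 1.778 (Δ 0.209); root-3 1.732 (Δ 0.255).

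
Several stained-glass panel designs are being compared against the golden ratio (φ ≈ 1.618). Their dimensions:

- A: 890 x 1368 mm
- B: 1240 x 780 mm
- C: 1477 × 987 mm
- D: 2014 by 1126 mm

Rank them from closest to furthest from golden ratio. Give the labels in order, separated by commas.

Ratios: A = 1368 / 890 ≈ 1.537; B = 1240 / 780 ≈ 1.590; C = 1477 / 987 ≈ 1.496; D = 2014 / 1126 ≈ 1.789.
|Δ from 1.618|: A 0.081; B 0.028; C 0.122; D 0.171.

B, A, C, D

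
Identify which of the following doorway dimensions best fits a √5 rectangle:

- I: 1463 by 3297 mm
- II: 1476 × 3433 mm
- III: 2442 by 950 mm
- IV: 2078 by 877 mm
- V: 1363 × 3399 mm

I

Target root-5 ≈ 2.236.
I: 2.254 (Δ0.018)  II: 2.326 (Δ0.090)  III: 2.571 (Δ0.335)  IV: 2.369 (Δ0.133)  V: 2.494 (Δ0.258)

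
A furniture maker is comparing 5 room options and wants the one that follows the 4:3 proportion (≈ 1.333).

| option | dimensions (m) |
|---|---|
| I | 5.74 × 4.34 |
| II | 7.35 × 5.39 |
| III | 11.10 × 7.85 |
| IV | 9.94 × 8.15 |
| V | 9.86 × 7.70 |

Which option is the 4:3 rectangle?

Target 4:3 ≈ 1.333.
I: 1.323 (Δ0.010)  II: 1.364 (Δ0.031)  III: 1.414 (Δ0.081)  IV: 1.220 (Δ0.113)  V: 1.281 (Δ0.052)

I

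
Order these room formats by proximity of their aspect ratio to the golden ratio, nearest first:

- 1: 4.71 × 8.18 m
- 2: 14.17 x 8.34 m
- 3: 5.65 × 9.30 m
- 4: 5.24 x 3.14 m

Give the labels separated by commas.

3, 4, 2, 1

Ratios: 1 = 8.18 / 4.71 ≈ 1.737; 2 = 14.17 / 8.34 ≈ 1.699; 3 = 9.30 / 5.65 ≈ 1.646; 4 = 5.24 / 3.14 ≈ 1.669.
|Δ from 1.618|: 1 0.119; 2 0.081; 3 0.028; 4 0.051.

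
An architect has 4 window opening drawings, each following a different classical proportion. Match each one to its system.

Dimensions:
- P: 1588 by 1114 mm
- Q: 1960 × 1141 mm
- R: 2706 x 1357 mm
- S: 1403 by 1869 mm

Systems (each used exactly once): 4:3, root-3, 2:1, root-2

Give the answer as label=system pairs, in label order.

P = 1588/1114 ≈ 1.425 → root-2 (1.414)
Q = 1960/1141 ≈ 1.718 → root-3 (1.732)
R = 2706/1357 ≈ 1.994 → 2:1 (2.000)
S = 1869/1403 ≈ 1.332 → 4:3 (1.333)

P=root-2, Q=root-3, R=2:1, S=4:3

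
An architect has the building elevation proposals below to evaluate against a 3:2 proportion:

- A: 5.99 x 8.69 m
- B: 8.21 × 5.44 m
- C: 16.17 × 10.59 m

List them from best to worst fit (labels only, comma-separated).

Ratios: A = 8.69 / 5.99 ≈ 1.451; B = 8.21 / 5.44 ≈ 1.509; C = 16.17 / 10.59 ≈ 1.527.
|Δ from 1.500|: A 0.049; B 0.009; C 0.027.

B, C, A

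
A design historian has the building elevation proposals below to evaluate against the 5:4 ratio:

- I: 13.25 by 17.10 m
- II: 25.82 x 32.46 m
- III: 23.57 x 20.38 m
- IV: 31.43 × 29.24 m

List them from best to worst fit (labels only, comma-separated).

Ratios: I = 17.10 / 13.25 ≈ 1.291; II = 32.46 / 25.82 ≈ 1.257; III = 23.57 / 20.38 ≈ 1.157; IV = 31.43 / 29.24 ≈ 1.075.
|Δ from 1.250|: I 0.041; II 0.007; III 0.093; IV 0.175.

II, I, III, IV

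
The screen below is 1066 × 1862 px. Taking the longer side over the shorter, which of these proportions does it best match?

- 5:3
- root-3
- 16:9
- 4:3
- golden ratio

1862/1066 ≈ 1.747. Nearest candidates are root-3 (1.732, off by 0.015) and 16:9 (1.778, off by 0.031).

root-3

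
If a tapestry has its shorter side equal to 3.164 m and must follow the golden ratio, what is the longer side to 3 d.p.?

5.119 m

golden ratio ≈ 1.61803.
Longer side = 3.164 × 1.61803 ≈ 5.11945 → 5.119 m.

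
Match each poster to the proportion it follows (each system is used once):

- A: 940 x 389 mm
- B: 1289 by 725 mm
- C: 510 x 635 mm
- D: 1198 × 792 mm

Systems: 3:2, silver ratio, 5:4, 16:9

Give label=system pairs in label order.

A=silver ratio, B=16:9, C=5:4, D=3:2

A = 940/389 ≈ 2.416 → silver ratio (2.414)
B = 1289/725 ≈ 1.778 → 16:9 (1.778)
C = 635/510 ≈ 1.245 → 5:4 (1.250)
D = 1198/792 ≈ 1.513 → 3:2 (1.500)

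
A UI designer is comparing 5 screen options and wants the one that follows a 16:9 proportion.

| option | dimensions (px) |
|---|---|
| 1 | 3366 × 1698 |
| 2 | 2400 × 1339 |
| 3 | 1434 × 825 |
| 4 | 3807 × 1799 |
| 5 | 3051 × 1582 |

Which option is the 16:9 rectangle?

2

Ratios (long/short): 1 ≈ 1.982; 2 ≈ 1.792; 3 ≈ 1.738; 4 ≈ 2.116; 5 ≈ 1.929.
16:9 ≈ 1.778; option 2 is nearest (Δ 0.014).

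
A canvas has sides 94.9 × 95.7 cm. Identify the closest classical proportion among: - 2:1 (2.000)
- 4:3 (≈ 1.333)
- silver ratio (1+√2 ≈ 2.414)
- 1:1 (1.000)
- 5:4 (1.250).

1:1

Ratio = 95.7 / 94.9 ≈ 1.008.
Distances: 2:1 2.000 (Δ 0.992); 4:3 1.333 (Δ 0.325); silver ratio 2.414 (Δ 1.406); 1:1 1.000 (Δ 0.008); 5:4 1.250 (Δ 0.242).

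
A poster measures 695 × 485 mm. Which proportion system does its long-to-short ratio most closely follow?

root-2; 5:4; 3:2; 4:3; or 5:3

root-2

695/485 ≈ 1.433. Nearest candidates are root-2 (1.414, off by 0.019) and 3:2 (1.500, off by 0.067).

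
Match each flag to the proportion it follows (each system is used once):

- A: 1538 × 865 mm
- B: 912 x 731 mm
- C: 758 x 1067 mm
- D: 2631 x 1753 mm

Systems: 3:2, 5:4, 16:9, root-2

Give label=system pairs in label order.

A = 1538/865 ≈ 1.778 → 16:9 (1.778)
B = 912/731 ≈ 1.248 → 5:4 (1.250)
C = 1067/758 ≈ 1.408 → root-2 (1.414)
D = 2631/1753 ≈ 1.501 → 3:2 (1.500)

A=16:9, B=5:4, C=root-2, D=3:2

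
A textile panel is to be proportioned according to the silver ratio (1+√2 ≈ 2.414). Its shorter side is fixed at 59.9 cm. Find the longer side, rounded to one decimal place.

144.6 cm

silver ratio ≈ 2.41421.
Longer side = 59.9 × 2.41421 ≈ 144.611 → 144.6 cm.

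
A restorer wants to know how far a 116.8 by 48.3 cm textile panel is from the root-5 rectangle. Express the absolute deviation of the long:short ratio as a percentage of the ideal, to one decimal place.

8.1%

Ratio = 116.8 / 48.3 ≈ 2.4182.
Ideal root-5 ≈ 2.2361. |2.4182 − 2.2361| / 2.2361 ≈ 8.14% → 8.1%.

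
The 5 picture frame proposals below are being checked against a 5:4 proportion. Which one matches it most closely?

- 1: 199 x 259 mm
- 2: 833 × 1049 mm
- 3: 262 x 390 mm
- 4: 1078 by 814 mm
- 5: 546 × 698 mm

2

Target 5:4 ≈ 1.250.
1: 1.302 (Δ0.052)  2: 1.259 (Δ0.009)  3: 1.489 (Δ0.239)  4: 1.324 (Δ0.074)  5: 1.278 (Δ0.028)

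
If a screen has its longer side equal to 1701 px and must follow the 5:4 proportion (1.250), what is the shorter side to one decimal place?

5:4 = 1.25000.
Shorter side = 1701 ÷ 1.25000 ≈ 1360.800 → 1360.8 px.

1360.8 px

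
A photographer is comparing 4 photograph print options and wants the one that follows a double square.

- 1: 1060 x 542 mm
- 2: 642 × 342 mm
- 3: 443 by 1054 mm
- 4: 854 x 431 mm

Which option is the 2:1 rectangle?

Target 2:1 ≈ 2.000.
1: 1.956 (Δ0.044)  2: 1.877 (Δ0.123)  3: 2.379 (Δ0.379)  4: 1.981 (Δ0.019)

4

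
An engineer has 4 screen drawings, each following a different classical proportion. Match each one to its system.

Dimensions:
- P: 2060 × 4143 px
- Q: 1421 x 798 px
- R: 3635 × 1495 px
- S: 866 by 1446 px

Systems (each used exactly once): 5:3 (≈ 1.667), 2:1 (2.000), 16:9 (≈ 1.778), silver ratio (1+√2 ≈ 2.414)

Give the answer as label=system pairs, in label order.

Ratios: P ≈ 2.011; Q ≈ 1.781; R ≈ 2.431; S ≈ 1.670.
Targets: 5:3 ≈ 1.667; 2:1 ≈ 2.000; 16:9 ≈ 1.778; silver ratio ≈ 2.414.

P=2:1, Q=16:9, R=silver ratio, S=5:3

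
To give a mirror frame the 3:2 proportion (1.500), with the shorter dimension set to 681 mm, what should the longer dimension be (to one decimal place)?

1021.5 mm

3:2 = 1.50000.
Longer side = 681 × 1.50000 ≈ 1021.500 → 1021.5 mm.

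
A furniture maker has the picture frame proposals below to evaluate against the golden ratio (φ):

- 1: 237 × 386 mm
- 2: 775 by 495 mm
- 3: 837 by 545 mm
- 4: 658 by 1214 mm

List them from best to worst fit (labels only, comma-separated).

Ratios: 1 = 386 / 237 ≈ 1.629; 2 = 775 / 495 ≈ 1.566; 3 = 837 / 545 ≈ 1.536; 4 = 1214 / 658 ≈ 1.845.
|Δ from 1.618|: 1 0.011; 2 0.052; 3 0.082; 4 0.227.

1, 2, 3, 4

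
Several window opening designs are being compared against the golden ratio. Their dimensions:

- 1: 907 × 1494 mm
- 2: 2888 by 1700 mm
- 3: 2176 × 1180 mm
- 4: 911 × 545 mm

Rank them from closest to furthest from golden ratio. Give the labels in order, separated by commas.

1: 1494/907 ≈ 1.647 → |1.647 − 1.618| = 0.029
2: 2888/1700 ≈ 1.699 → |1.699 − 1.618| = 0.081
3: 2176/1180 ≈ 1.844 → |1.844 − 1.618| = 0.226
4: 911/545 ≈ 1.672 → |1.672 − 1.618| = 0.054

1, 4, 2, 3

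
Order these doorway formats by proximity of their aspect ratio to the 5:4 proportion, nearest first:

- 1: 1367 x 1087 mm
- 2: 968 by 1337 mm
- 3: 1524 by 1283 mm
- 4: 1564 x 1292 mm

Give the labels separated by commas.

1, 4, 3, 2

1: 1367/1087 ≈ 1.258 → |1.258 − 1.250| = 0.008
2: 1337/968 ≈ 1.381 → |1.381 − 1.250| = 0.131
3: 1524/1283 ≈ 1.188 → |1.188 − 1.250| = 0.062
4: 1564/1292 ≈ 1.211 → |1.211 − 1.250| = 0.039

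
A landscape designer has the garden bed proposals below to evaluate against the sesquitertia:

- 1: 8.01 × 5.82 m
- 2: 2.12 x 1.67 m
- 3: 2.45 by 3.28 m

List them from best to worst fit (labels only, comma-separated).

1: 8.01/5.82 ≈ 1.376 → |1.376 − 1.333| = 0.043
2: 2.12/1.67 ≈ 1.269 → |1.269 − 1.333| = 0.064
3: 3.28/2.45 ≈ 1.339 → |1.339 − 1.333| = 0.006

3, 1, 2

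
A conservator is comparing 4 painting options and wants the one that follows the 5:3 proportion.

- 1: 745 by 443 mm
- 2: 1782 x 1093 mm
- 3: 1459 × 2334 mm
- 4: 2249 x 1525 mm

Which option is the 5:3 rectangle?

Ratios (long/short): 1 ≈ 1.682; 2 ≈ 1.630; 3 ≈ 1.600; 4 ≈ 1.475.
5:3 ≈ 1.667; option 1 is nearest (Δ 0.015).

1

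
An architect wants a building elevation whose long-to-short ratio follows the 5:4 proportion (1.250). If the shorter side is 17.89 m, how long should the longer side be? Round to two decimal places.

22.36 m

5:4 = 1.25000.
Longer side = 17.89 × 1.25000 ≈ 22.3625 → 22.36 m.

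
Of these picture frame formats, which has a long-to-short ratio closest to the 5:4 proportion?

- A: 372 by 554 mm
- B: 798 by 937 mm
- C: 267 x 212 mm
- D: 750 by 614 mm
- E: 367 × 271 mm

Ratios (long/short): A ≈ 1.489; B ≈ 1.174; C ≈ 1.259; D ≈ 1.221; E ≈ 1.354.
5:4 ≈ 1.250; option C is nearest (Δ 0.009).

C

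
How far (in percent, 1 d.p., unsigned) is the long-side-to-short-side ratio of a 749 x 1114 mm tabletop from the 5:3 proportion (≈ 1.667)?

10.8%

Ratio = 1114 / 749 ≈ 1.4873.
Ideal 5:3 ≈ 1.6667. |1.4873 − 1.6667| / 1.6667 ≈ 10.76% → 10.8%.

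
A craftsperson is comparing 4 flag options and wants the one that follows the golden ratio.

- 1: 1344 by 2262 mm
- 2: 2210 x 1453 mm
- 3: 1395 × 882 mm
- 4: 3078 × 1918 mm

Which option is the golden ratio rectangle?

4

Target golden ratio ≈ 1.618.
1: 1.683 (Δ0.065)  2: 1.521 (Δ0.097)  3: 1.582 (Δ0.036)  4: 1.605 (Δ0.013)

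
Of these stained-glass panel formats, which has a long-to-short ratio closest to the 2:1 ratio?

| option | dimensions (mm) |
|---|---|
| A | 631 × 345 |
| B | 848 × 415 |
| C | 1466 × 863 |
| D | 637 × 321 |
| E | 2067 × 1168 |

D

Target 2:1 ≈ 2.000.
A: 1.829 (Δ0.171)  B: 2.043 (Δ0.043)  C: 1.699 (Δ0.301)  D: 1.984 (Δ0.016)  E: 1.770 (Δ0.230)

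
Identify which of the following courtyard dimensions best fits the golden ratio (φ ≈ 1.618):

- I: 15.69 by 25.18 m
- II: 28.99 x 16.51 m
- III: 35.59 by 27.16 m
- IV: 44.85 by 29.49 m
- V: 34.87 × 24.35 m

Target golden ratio ≈ 1.618.
I: 1.605 (Δ0.013)  II: 1.756 (Δ0.138)  III: 1.310 (Δ0.308)  IV: 1.521 (Δ0.097)  V: 1.432 (Δ0.186)

I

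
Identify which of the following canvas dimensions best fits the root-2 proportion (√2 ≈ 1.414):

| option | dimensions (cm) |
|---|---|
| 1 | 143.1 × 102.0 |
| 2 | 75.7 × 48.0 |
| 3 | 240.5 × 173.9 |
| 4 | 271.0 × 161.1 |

Ratios (long/short): 1 ≈ 1.403; 2 ≈ 1.577; 3 ≈ 1.383; 4 ≈ 1.682.
root-2 ≈ 1.414; option 1 is nearest (Δ 0.011).

1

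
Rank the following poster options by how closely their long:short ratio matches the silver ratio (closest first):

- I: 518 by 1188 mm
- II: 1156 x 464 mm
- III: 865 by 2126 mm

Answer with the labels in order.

III, II, I

I: 1188/518 ≈ 2.293 → |2.293 − 2.414| = 0.121
II: 1156/464 ≈ 2.491 → |2.491 − 2.414| = 0.077
III: 2126/865 ≈ 2.458 → |2.458 − 2.414| = 0.044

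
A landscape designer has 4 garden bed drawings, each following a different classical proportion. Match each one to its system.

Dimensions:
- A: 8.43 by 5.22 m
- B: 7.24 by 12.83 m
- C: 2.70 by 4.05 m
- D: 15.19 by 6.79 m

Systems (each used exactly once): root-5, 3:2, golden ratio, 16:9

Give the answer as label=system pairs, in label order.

A=golden ratio, B=16:9, C=3:2, D=root-5

A = 8.43/5.22 ≈ 1.615 → golden ratio (1.618)
B = 12.83/7.24 ≈ 1.772 → 16:9 (1.778)
C = 4.05/2.70 ≈ 1.500 → 3:2 (1.500)
D = 15.19/6.79 ≈ 2.237 → root-5 (2.236)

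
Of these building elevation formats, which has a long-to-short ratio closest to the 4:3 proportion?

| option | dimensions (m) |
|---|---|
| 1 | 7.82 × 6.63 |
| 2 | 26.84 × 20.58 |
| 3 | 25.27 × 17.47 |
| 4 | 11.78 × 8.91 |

4

Ratios (long/short): 1 ≈ 1.179; 2 ≈ 1.304; 3 ≈ 1.446; 4 ≈ 1.322.
4:3 ≈ 1.333; option 4 is nearest (Δ 0.011).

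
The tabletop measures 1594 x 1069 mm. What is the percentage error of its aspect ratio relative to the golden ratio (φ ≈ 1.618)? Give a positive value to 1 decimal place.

Ratio = 1594 / 1069 ≈ 1.4911.
Ideal golden ratio ≈ 1.6180. |1.4911 − 1.6180| / 1.6180 ≈ 7.84% → 7.8%.

7.8%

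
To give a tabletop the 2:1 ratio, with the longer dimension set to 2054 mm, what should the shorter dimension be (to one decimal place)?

2:1 = 2.00000.
Shorter side = 2054 ÷ 2.00000 ≈ 1027.000 → 1027.0 mm.

1027.0 mm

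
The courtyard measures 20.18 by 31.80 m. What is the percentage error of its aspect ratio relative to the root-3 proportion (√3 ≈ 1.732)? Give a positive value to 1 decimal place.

Ratio = 31.80 / 20.18 ≈ 1.5758.
Ideal root-3 ≈ 1.7321. |1.5758 − 1.7321| / 1.7321 ≈ 9.02% → 9.0%.

9.0%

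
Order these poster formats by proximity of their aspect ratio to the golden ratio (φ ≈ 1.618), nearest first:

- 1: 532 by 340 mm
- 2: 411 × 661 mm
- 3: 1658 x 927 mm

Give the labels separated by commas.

2, 1, 3

1: 532/340 ≈ 1.565 → |1.565 − 1.618| = 0.053
2: 661/411 ≈ 1.608 → |1.608 − 1.618| = 0.010
3: 1658/927 ≈ 1.789 → |1.789 − 1.618| = 0.171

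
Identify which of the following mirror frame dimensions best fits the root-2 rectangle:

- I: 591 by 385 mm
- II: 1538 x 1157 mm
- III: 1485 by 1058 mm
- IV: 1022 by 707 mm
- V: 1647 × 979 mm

Target root-2 ≈ 1.414.
I: 1.535 (Δ0.121)  II: 1.329 (Δ0.085)  III: 1.404 (Δ0.010)  IV: 1.446 (Δ0.032)  V: 1.682 (Δ0.268)

III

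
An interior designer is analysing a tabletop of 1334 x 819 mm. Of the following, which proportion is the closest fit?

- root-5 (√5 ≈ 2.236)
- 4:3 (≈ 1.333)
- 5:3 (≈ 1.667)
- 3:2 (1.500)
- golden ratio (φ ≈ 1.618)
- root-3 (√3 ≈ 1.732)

golden ratio

1334/819 ≈ 1.629. Nearest candidates are golden ratio (1.618, off by 0.011) and 5:3 (1.667, off by 0.038).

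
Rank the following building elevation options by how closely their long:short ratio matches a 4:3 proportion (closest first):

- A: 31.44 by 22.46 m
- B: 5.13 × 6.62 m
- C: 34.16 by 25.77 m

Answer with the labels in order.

Ratios: A = 31.44 / 22.46 ≈ 1.400; B = 6.62 / 5.13 ≈ 1.290; C = 34.16 / 25.77 ≈ 1.326.
|Δ from 1.333|: A 0.067; B 0.043; C 0.007.

C, B, A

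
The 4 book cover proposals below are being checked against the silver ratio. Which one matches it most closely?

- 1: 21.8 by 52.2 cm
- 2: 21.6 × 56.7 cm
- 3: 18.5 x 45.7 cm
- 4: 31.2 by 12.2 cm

1

Target silver ratio ≈ 2.414.
1: 2.394 (Δ0.020)  2: 2.625 (Δ0.211)  3: 2.470 (Δ0.056)  4: 2.557 (Δ0.143)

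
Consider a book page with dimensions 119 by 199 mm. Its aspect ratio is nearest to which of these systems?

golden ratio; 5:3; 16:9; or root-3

5:3

199/119 ≈ 1.672. Nearest candidates are 5:3 (1.667, off by 0.005) and golden ratio (1.618, off by 0.054).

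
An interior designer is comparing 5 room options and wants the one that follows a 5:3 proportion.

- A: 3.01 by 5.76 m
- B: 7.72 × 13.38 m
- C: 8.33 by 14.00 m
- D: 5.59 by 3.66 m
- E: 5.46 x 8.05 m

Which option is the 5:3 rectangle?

C

Target 5:3 ≈ 1.667.
A: 1.914 (Δ0.247)  B: 1.733 (Δ0.066)  C: 1.681 (Δ0.014)  D: 1.527 (Δ0.140)  E: 1.474 (Δ0.193)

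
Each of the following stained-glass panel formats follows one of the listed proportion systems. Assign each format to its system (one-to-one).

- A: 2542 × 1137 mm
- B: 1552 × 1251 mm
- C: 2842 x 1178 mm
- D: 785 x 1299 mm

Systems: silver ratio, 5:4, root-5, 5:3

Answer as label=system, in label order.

A=root-5, B=5:4, C=silver ratio, D=5:3

Ratios: A ≈ 2.236; B ≈ 1.241; C ≈ 2.413; D ≈ 1.655.
Targets: silver ratio ≈ 2.414; 5:4 ≈ 1.250; root-5 ≈ 2.236; 5:3 ≈ 1.667.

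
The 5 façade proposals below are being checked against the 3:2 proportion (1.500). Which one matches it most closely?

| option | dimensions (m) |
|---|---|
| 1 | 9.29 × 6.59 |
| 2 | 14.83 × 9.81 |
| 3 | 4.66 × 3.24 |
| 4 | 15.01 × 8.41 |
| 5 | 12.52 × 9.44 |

2

Ratios (long/short): 1 ≈ 1.410; 2 ≈ 1.512; 3 ≈ 1.438; 4 ≈ 1.785; 5 ≈ 1.326.
3:2 ≈ 1.500; option 2 is nearest (Δ 0.012).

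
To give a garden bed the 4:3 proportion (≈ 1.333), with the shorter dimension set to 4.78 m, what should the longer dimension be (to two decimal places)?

6.37 m

4:3 ≈ 1.33333.
Longer side = 4.78 × 1.33333 ≈ 6.3733 → 6.37 m.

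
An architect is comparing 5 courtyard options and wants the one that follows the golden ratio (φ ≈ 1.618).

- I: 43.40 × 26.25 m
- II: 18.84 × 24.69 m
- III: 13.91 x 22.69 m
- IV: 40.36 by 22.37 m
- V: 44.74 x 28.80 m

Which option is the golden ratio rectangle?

III

Ratios (long/short): I ≈ 1.653; II ≈ 1.311; III ≈ 1.631; IV ≈ 1.804; V ≈ 1.553.
golden ratio ≈ 1.618; option III is nearest (Δ 0.013).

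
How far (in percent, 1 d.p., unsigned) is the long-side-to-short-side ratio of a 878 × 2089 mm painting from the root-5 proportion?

Ratio = 2089 / 878 ≈ 2.3793.
Ideal root-5 ≈ 2.2361. |2.3793 − 2.2361| / 2.2361 ≈ 6.40% → 6.4%.

6.4%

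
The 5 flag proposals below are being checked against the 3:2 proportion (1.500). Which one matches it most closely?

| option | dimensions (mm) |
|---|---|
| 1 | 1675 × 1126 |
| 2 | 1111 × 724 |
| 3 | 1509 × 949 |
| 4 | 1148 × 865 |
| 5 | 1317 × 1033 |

Target 3:2 ≈ 1.500.
1: 1.488 (Δ0.012)  2: 1.535 (Δ0.035)  3: 1.590 (Δ0.090)  4: 1.327 (Δ0.173)  5: 1.275 (Δ0.225)

1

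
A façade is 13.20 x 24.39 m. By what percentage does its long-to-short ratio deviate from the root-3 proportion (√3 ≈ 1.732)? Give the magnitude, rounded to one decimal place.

Ratio = 24.39 / 13.20 ≈ 1.8477.
Ideal root-3 ≈ 1.7321. |1.8477 − 1.7321| / 1.7321 ≈ 6.67% → 6.7%.

6.7%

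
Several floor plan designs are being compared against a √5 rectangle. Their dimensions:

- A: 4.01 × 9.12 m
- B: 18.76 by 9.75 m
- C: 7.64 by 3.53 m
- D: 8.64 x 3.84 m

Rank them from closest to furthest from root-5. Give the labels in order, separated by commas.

Ratios: A = 9.12 / 4.01 ≈ 2.274; B = 18.76 / 9.75 ≈ 1.924; C = 7.64 / 3.53 ≈ 2.164; D = 8.64 / 3.84 ≈ 2.250.
|Δ from 2.236|: A 0.038; B 0.312; C 0.072; D 0.014.

D, A, C, B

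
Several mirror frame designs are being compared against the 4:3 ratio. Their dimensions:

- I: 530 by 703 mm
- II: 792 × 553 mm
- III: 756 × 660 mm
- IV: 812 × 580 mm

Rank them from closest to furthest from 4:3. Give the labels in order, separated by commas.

I, IV, II, III

Ratios: I = 703 / 530 ≈ 1.326; II = 792 / 553 ≈ 1.432; III = 756 / 660 ≈ 1.145; IV = 812 / 580 ≈ 1.400.
|Δ from 1.333|: I 0.007; II 0.099; III 0.188; IV 0.067.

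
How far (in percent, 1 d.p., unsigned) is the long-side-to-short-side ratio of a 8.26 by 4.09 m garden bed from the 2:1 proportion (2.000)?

1.0%

Ratio = 8.26 / 4.09 ≈ 2.0196.
Ideal 2:1 = 2.0000. |2.0196 − 2.0000| / 2.0000 ≈ 0.98% → 1.0%.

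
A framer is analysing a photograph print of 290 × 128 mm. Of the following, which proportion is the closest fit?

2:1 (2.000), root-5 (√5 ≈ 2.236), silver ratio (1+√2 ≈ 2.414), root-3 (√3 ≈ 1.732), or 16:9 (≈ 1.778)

root-5

290/128 ≈ 2.266. Nearest candidates are root-5 (2.236, off by 0.030) and silver ratio (2.414, off by 0.148).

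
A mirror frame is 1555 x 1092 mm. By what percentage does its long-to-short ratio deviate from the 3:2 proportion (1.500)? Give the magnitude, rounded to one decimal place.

5.1%

Ratio = 1555 / 1092 ≈ 1.4240.
Ideal 3:2 = 1.5000. |1.4240 − 1.5000| / 1.5000 ≈ 5.07% → 5.1%.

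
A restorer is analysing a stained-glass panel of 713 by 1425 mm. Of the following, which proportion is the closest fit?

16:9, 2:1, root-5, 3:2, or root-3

2:1

Ratio = 1425 / 713 ≈ 1.999.
Distances: 16:9 1.778 (Δ 0.221); 2:1 2.000 (Δ 0.001); root-5 2.236 (Δ 0.237); 3:2 1.500 (Δ 0.499); root-3 1.732 (Δ 0.267).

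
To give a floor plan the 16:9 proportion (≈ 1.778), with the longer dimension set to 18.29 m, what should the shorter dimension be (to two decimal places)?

16:9 ≈ 1.77778.
Shorter side = 18.29 ÷ 1.77778 ≈ 10.2881 → 10.29 m.

10.29 m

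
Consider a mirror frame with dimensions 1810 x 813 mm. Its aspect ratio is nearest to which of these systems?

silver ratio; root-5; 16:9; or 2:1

root-5

1810/813 ≈ 2.226. Nearest candidates are root-5 (2.236, off by 0.010) and silver ratio (2.414, off by 0.188).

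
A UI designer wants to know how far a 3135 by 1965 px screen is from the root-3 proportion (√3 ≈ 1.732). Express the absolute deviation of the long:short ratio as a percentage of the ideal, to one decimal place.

7.9%

Ratio = 3135 / 1965 ≈ 1.5954.
Ideal root-3 ≈ 1.7321. |1.5954 − 1.7321| / 1.7321 ≈ 7.89% → 7.9%.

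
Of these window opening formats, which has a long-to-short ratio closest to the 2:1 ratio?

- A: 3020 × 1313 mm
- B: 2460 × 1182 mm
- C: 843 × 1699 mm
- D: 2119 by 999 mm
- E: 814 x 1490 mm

C

Ratios (long/short): A ≈ 2.300; B ≈ 2.081; C ≈ 2.015; D ≈ 2.121; E ≈ 1.830.
2:1 ≈ 2.000; option C is nearest (Δ 0.015).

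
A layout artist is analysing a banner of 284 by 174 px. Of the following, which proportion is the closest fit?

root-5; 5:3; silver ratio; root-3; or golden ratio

golden ratio

284/174 ≈ 1.632. Nearest candidates are golden ratio (1.618, off by 0.014) and 5:3 (1.667, off by 0.035).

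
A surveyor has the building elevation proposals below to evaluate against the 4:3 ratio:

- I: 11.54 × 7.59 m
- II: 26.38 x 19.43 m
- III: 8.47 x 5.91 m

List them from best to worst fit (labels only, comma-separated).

II, III, I

Ratios: I = 11.54 / 7.59 ≈ 1.520; II = 26.38 / 19.43 ≈ 1.358; III = 8.47 / 5.91 ≈ 1.433.
|Δ from 1.333|: I 0.187; II 0.025; III 0.100.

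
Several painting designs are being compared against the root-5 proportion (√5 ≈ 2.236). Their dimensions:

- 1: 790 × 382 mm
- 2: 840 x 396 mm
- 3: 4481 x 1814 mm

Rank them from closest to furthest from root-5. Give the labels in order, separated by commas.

2, 1, 3

Ratios: 1 = 790 / 382 ≈ 2.068; 2 = 840 / 396 ≈ 2.121; 3 = 4481 / 1814 ≈ 2.470.
|Δ from 2.236|: 1 0.168; 2 0.115; 3 0.234.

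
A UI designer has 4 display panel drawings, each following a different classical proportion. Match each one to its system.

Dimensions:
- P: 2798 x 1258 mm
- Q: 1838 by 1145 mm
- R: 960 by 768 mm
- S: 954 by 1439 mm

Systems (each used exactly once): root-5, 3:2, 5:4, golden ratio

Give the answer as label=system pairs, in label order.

P=root-5, Q=golden ratio, R=5:4, S=3:2

Ratios: P ≈ 2.224; Q ≈ 1.605; R ≈ 1.250; S ≈ 1.508.
Targets: root-5 ≈ 2.236; 3:2 ≈ 1.500; 5:4 ≈ 1.250; golden ratio ≈ 1.618.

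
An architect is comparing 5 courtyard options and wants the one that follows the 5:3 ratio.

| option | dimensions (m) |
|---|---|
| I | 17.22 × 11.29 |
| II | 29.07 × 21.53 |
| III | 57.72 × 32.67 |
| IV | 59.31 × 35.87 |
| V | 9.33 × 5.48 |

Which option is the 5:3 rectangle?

Target 5:3 ≈ 1.667.
I: 1.525 (Δ0.142)  II: 1.350 (Δ0.317)  III: 1.767 (Δ0.100)  IV: 1.653 (Δ0.014)  V: 1.703 (Δ0.036)

IV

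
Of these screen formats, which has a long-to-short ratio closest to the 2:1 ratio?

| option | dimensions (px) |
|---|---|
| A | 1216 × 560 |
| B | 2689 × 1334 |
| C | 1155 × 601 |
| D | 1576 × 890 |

B

Ratios (long/short): A ≈ 2.171; B ≈ 2.016; C ≈ 1.922; D ≈ 1.771.
2:1 ≈ 2.000; option B is nearest (Δ 0.016).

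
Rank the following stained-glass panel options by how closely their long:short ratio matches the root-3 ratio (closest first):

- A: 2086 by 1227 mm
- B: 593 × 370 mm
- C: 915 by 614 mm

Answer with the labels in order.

Ratios: A = 2086 / 1227 ≈ 1.700; B = 593 / 370 ≈ 1.603; C = 915 / 614 ≈ 1.490.
|Δ from 1.732|: A 0.032; B 0.129; C 0.242.

A, B, C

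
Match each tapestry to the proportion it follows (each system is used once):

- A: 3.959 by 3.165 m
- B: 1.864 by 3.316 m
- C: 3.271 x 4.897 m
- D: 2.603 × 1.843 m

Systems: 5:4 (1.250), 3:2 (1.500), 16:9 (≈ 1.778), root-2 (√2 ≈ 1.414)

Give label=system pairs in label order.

A = 3.959/3.165 ≈ 1.251 → 5:4 (1.250)
B = 3.316/1.864 ≈ 1.779 → 16:9 (1.778)
C = 4.897/3.271 ≈ 1.497 → 3:2 (1.500)
D = 2.603/1.843 ≈ 1.412 → root-2 (1.414)

A=5:4, B=16:9, C=3:2, D=root-2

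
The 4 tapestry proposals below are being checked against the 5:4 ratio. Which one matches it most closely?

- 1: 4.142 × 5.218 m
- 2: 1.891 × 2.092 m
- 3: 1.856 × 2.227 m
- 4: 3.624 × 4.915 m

Ratios (long/short): 1 ≈ 1.260; 2 ≈ 1.106; 3 ≈ 1.200; 4 ≈ 1.356.
5:4 ≈ 1.250; option 1 is nearest (Δ 0.010).

1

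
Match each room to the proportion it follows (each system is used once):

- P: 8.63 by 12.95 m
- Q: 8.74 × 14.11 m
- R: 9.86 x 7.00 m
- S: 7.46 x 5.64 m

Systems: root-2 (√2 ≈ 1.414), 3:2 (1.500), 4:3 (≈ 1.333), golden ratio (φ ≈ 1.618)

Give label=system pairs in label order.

P=3:2, Q=golden ratio, R=root-2, S=4:3

P = 12.95/8.63 ≈ 1.501 → 3:2 (1.500)
Q = 14.11/8.74 ≈ 1.614 → golden ratio (1.618)
R = 9.86/7.00 ≈ 1.409 → root-2 (1.414)
S = 7.46/5.64 ≈ 1.323 → 4:3 (1.333)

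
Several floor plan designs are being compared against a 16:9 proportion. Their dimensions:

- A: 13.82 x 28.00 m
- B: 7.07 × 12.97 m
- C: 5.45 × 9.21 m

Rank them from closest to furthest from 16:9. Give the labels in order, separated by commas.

A: 28.00/13.82 ≈ 2.026 → |2.026 − 1.778| = 0.248
B: 12.97/7.07 ≈ 1.835 → |1.835 − 1.778| = 0.057
C: 9.21/5.45 ≈ 1.690 → |1.690 − 1.778| = 0.088

B, C, A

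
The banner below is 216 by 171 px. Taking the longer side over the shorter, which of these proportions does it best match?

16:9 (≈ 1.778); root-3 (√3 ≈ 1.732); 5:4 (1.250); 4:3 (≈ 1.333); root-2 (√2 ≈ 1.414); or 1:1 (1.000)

5:4

Ratio = 216 / 171 ≈ 1.263.
Distances: 16:9 1.778 (Δ 0.515); root-3 1.732 (Δ 0.469); 5:4 1.250 (Δ 0.013); 4:3 1.333 (Δ 0.070); root-2 1.414 (Δ 0.151); 1:1 1.000 (Δ 0.263).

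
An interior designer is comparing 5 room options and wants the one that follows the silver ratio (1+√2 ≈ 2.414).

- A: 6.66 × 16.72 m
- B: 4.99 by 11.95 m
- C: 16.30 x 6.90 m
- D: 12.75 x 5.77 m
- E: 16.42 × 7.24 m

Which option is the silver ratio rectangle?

B

Target silver ratio ≈ 2.414.
A: 2.511 (Δ0.097)  B: 2.395 (Δ0.019)  C: 2.362 (Δ0.052)  D: 2.210 (Δ0.204)  E: 2.268 (Δ0.146)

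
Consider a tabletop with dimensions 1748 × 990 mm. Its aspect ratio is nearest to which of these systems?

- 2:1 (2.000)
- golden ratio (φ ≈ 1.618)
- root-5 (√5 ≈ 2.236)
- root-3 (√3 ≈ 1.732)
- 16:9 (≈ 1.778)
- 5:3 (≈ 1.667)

1748/990 ≈ 1.766. Nearest candidates are 16:9 (1.778, off by 0.012) and root-3 (1.732, off by 0.034).

16:9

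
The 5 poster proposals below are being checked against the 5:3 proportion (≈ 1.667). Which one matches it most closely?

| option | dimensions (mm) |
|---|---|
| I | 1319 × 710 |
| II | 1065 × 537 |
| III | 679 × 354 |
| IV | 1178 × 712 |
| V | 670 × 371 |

IV

Ratios (long/short): I ≈ 1.858; II ≈ 1.983; III ≈ 1.918; IV ≈ 1.654; V ≈ 1.806.
5:3 ≈ 1.667; option IV is nearest (Δ 0.013).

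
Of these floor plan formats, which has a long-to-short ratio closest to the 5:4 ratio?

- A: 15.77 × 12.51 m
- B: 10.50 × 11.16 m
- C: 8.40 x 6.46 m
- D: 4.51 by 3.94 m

Ratios (long/short): A ≈ 1.261; B ≈ 1.063; C ≈ 1.300; D ≈ 1.145.
5:4 ≈ 1.250; option A is nearest (Δ 0.011).

A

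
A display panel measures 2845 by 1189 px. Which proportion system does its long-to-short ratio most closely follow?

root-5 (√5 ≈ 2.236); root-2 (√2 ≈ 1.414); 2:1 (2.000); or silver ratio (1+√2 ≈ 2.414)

silver ratio

2845/1189 ≈ 2.393. Nearest candidates are silver ratio (2.414, off by 0.021) and root-5 (2.236, off by 0.157).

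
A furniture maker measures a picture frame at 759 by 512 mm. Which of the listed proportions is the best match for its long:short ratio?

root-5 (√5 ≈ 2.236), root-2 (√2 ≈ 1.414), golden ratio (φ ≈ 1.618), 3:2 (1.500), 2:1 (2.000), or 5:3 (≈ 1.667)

759/512 ≈ 1.482. Nearest candidates are 3:2 (1.500, off by 0.018) and root-2 (1.414, off by 0.068).

3:2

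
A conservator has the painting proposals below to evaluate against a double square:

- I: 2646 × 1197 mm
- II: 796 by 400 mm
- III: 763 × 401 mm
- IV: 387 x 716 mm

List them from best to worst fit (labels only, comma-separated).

II, III, IV, I

Ratios: I = 2646 / 1197 ≈ 2.211; II = 796 / 400 ≈ 1.990; III = 763 / 401 ≈ 1.903; IV = 716 / 387 ≈ 1.850.
|Δ from 2.000|: I 0.211; II 0.010; III 0.097; IV 0.150.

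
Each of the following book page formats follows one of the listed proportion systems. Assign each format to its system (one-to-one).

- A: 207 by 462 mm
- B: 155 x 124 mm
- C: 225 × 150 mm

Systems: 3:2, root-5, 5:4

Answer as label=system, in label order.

Ratios: A ≈ 2.232; B ≈ 1.250; C ≈ 1.500.
Targets: 3:2 ≈ 1.500; root-5 ≈ 2.236; 5:4 ≈ 1.250.

A=root-5, B=5:4, C=3:2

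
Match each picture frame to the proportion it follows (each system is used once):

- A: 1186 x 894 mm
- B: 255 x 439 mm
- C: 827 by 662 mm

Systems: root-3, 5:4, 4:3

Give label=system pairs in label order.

Ratios: A ≈ 1.327; B ≈ 1.722; C ≈ 1.249.
Targets: root-3 ≈ 1.732; 5:4 ≈ 1.250; 4:3 ≈ 1.333.

A=4:3, B=root-3, C=5:4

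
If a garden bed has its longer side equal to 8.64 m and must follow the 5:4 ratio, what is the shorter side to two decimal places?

5:4 = 1.25000.
Shorter side = 8.64 ÷ 1.25000 ≈ 6.9120 → 6.91 m.

6.91 m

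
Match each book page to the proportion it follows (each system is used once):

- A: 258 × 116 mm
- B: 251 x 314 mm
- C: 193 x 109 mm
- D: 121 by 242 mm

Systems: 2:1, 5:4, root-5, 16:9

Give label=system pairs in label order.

A=root-5, B=5:4, C=16:9, D=2:1

A = 258/116 ≈ 2.224 → root-5 (2.236)
B = 314/251 ≈ 1.251 → 5:4 (1.250)
C = 193/109 ≈ 1.771 → 16:9 (1.778)
D = 242/121 ≈ 2.000 → 2:1 (2.000)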